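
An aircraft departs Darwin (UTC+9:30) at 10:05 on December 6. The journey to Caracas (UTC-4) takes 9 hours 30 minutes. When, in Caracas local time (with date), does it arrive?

06:05 on December 6

Convert departure to UTC: 10:05 − 9:30 = 00:35 UTC on Dec 6.
Add 9 hours and 30 minutes travel time → 10:05 UTC.
Caracas is UTC−4:00, so local arrival = 10:05 − 4:00 = 06:05 on Dec 6.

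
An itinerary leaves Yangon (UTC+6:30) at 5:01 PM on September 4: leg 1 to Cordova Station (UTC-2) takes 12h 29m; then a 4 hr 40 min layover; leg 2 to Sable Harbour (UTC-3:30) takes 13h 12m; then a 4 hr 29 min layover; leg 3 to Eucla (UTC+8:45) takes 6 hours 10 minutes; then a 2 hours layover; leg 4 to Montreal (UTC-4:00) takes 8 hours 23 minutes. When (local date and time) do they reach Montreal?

Convert departure to UTC: 5:01 PM − 6:30 = 10:31 AM UTC on Sep 4.
Add 12 hours and 29 minutes leg 1 → 11:00 PM UTC.
Add 4 hours and 40 minutes layover in Cordova Station → 3:40 AM UTC (Sep 5).
Add 13 hours and 12 minutes leg 2 → 4:52 PM UTC.
Add 4 hours and 29 minutes layover in Sable Harbour → 9:21 PM UTC.
Add 6 hours and 10 minutes leg 3 → 3:31 AM UTC (Sep 6).
Add 2 hours layover in Eucla → 5:31 AM UTC.
Add 8 hours 23 minutes leg 4 → 1:54 PM UTC.
Montreal is UTC−4:00, so local arrival = 1:54 PM − 4:00 = 9:54 AM on Sep 6.

9:54 AM on Sep 6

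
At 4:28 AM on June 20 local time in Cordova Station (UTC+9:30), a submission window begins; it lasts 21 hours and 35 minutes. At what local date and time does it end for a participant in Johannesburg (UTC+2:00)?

6:33 PM on June 20

Convert start to UTC: 4:28 AM − 9:30 = 6:58 PM UTC on Jun 19.
Add 21 hours and 35 minutes duration → 4:33 PM UTC (Jun 20).
Johannesburg is UTC+2:00, so local end time = 4:33 PM + 2:00 = 6:33 PM on Jun 20.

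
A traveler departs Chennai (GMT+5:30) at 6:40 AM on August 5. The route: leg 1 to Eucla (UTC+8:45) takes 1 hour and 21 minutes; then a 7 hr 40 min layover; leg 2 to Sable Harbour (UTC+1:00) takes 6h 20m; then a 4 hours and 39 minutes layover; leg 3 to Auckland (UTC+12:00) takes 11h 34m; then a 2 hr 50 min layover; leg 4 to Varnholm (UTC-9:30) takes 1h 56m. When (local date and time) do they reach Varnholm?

Convert departure to UTC: 6:40 AM − 5:30 = 1:10 AM UTC on Aug 5.
Add 1 hour 21 minutes leg 1 → 2:31 AM UTC.
Add 7 hours and 40 minutes layover in Eucla → 10:11 AM UTC.
Add 6 hours 20 minutes leg 2 → 4:31 PM UTC.
Add 4 hours 39 minutes layover in Sable Harbour → 9:10 PM UTC.
Add 11 hours and 34 minutes leg 3 → 8:44 AM UTC (Aug 6).
Add 2 hours 50 minutes layover in Auckland → 11:34 AM UTC.
Add 1 hour 56 minutes leg 4 → 1:30 PM UTC.
Varnholm is UTC−9:30, so local arrival = 1:30 PM − 9:30 = 4:00 AM on Aug 6.

4:00 AM on August 6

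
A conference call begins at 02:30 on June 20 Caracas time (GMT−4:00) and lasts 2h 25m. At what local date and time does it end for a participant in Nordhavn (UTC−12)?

Convert start to UTC: 02:30 + 4:00 = 06:30 UTC on Jun 20.
Add 2 hours and 25 minutes duration → 08:55 UTC.
Nordhavn is UTC−12:00, so local end time = 08:55 − 12:00 = 20:55 on Jun 19.

20:55 on June 19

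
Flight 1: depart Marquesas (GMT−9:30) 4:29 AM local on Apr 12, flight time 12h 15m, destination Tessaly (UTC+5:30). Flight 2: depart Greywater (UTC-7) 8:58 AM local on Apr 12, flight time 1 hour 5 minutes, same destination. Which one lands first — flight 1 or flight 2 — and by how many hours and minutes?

Flight 1 in UTC: 4:29 AM + 9:30 = 1:59 PM on Apr 12.
+12 hours 15 minutes → arrive 2:14 AM UTC on Apr 13.
Flight 2 in UTC: 8:58 AM + 7:00 = 3:58 PM on Apr 12.
+1 hour and 5 minutes → arrive 5:03 PM UTC on Apr 12.
Flight 2 lands earlier by 9 hours 11 minutes.

the second, by 9 hours 11 minutes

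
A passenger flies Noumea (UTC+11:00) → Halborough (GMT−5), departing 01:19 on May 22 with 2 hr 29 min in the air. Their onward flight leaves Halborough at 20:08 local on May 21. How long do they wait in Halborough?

8 hours 20 minutes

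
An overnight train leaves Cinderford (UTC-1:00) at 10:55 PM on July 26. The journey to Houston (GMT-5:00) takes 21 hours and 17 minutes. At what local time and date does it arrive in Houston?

4:12 PM on July 27

Convert departure to UTC: 10:55 PM + 1:00 = 11:55 PM UTC on Jul 26.
Add 21 hours and 17 minutes travel time → 9:12 PM UTC (Jul 27).
Houston is UTC−5:00, so local arrival = 9:12 PM − 5:00 = 4:12 PM on Jul 27.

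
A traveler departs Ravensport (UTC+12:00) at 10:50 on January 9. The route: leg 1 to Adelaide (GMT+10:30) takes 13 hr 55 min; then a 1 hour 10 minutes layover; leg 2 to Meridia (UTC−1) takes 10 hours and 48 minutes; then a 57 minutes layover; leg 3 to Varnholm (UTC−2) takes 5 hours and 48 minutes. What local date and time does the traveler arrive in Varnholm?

Convert departure to UTC: 10:50 − 12:00 = 22:50 UTC on Jan 8.
Add 13 hours 55 minutes leg 1 → 12:45 UTC (Jan 9).
Add 1 hour 10 minutes layover in Adelaide → 13:55 UTC.
Add 10 hours and 48 minutes leg 2 → 00:43 UTC (Jan 10).
Add 57 minutes layover in Meridia → 01:40 UTC.
Add 5 hours 48 minutes leg 3 → 07:28 UTC.
Varnholm is UTC−2:00, so local arrival = 07:28 − 2:00 = 05:28 on Jan 10.

05:28 on January 10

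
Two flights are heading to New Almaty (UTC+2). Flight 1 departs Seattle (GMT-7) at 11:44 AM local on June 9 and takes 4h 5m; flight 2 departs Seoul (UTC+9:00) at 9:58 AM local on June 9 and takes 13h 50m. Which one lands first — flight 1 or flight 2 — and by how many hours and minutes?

Flight 1 in UTC: 11:44 AM + 7:00 = 6:44 PM on Jun 9.
+4 hours and 5 minutes → arrive 10:49 PM UTC on Jun 9.
Flight 2 in UTC: 9:58 AM − 9:00 = 12:58 AM on Jun 9.
+13 hours and 50 minutes → arrive 2:48 PM UTC on Jun 9.
Flight 2 lands earlier by 8 hours 1 minute.

the second, by 8 hours 1 minute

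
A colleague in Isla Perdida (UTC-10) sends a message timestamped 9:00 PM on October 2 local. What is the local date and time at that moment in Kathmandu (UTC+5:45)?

Kathmandu is 15:45 ahead of Isla Perdida.
Shift by the zone difference: 9:00 PM + 15:45 = 12:45 PM on Oct 3 in Kathmandu.

12:45 PM on October 3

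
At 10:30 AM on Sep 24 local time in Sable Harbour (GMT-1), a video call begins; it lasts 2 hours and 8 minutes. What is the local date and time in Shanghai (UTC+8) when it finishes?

9:38 PM on Sep 24

Convert start to UTC: 10:30 AM + 1:00 = 11:30 AM UTC on Sep 24.
Add 2 hours and 8 minutes duration → 1:38 PM UTC.
Shanghai is UTC+8:00, so local end time = 1:38 PM + 8:00 = 9:38 PM on Sep 24.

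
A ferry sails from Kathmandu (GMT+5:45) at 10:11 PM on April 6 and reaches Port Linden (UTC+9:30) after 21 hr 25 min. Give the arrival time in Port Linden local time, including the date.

11:21 PM on April 7

Convert departure to UTC: 10:11 PM − 5:45 = 4:26 PM UTC on Apr 6.
Add 21 hours and 25 minutes travel time → 1:51 PM UTC (Apr 7).
Port Linden is UTC+9:30, so local arrival = 1:51 PM + 9:30 = 11:21 PM on Apr 7.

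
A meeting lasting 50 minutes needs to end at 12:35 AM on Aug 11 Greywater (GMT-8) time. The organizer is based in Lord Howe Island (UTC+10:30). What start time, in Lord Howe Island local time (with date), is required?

6:15 PM on Aug 11

Target end time in UTC: 12:35 AM + 8:00 = 8:35 AM on Aug 11.
Subtract 50 minutes → start 7:45 AM UTC on Aug 11.
Lord Howe Island is UTC+10:30: 7:45 AM + 10:30 = 6:15 PM on Aug 11.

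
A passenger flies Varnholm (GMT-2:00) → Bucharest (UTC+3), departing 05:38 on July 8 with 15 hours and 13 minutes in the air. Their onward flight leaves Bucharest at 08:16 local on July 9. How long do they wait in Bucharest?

6 hours 25 minutes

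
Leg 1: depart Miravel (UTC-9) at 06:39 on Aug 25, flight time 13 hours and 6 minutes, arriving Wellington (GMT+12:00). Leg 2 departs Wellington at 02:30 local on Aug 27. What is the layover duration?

9 hours 45 minutes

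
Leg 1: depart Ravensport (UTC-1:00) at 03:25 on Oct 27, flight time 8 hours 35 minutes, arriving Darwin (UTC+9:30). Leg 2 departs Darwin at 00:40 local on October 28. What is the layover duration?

Convert departure to UTC: 03:25 + 1:00 = 04:25 UTC on Oct 27.
Add 8 hours 35 minutes flight time → 13:00 UTC.
Darwin is UTC+9:30, so local arrival = 13:00 + 9:30 = 22:30 on Oct 27.
Layover = 00:40 − 22:30 (+1 day) = 2 hours 10 minutes.

2 hours 10 minutes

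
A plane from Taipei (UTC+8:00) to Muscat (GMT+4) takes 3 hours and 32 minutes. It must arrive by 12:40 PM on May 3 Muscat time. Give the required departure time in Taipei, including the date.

Target arrival in UTC: 12:40 PM − 4:00 = 8:40 AM on May 3.
Subtract 3 hours 32 minutes → departure 5:08 AM UTC on May 3.
Taipei is UTC+8:00: 5:08 AM + 8:00 = 1:08 PM on May 3.

1:08 PM on May 3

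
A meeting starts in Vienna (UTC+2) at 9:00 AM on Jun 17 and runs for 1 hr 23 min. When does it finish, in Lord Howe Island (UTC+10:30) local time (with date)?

Convert start to UTC: 9:00 AM − 2:00 = 7:00 AM UTC on Jun 17.
Add 1 hour and 23 minutes duration → 8:23 AM UTC.
Lord Howe Island is UTC+10:30, so local end time = 8:23 AM + 10:30 = 6:53 PM on Jun 17.

6:53 PM on June 17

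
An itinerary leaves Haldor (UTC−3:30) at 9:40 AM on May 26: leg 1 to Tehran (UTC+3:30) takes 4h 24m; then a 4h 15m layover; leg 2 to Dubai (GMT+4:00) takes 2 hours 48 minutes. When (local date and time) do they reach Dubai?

4:37 AM on May 27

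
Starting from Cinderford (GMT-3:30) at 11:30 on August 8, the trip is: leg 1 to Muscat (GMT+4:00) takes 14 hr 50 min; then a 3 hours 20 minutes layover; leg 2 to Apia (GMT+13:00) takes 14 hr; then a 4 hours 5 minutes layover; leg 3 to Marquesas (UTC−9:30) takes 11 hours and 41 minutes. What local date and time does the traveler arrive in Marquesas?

05:26 on August 10

Convert departure to UTC: 11:30 + 3:30 = 15:00 UTC on Aug 8.
Add 14 hours 50 minutes leg 1 → 05:50 UTC (Aug 9).
Add 3 hours and 20 minutes layover in Muscat → 09:10 UTC.
Add 14 hours leg 2 → 23:10 UTC.
Add 4 hours 5 minutes layover in Apia → 03:15 UTC (Aug 10).
Add 11 hours and 41 minutes leg 3 → 14:56 UTC.
Marquesas is UTC−9:30, so local arrival = 14:56 − 9:30 = 05:26 on Aug 10.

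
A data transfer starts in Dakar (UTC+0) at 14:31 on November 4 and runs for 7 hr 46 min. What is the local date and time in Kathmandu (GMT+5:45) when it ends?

04:02 on November 5

Dakar is at UTC+0, so start is already 14:31 UTC on Nov 4.
Add 7 hours and 46 minutes duration → 22:17 UTC.
Kathmandu is UTC+5:45, so local end time = 22:17 + 5:45 = 04:02 on Nov 5.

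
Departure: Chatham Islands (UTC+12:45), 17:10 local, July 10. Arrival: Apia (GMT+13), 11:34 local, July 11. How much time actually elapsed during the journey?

Departure in UTC: 17:10 − 12:45 = 04:25 on Jul 10.
Arrival in UTC: 11:34 − 13:00 = 22:34 on Jul 10.
Elapsed = 22:34 − 04:25 = 18 hours 9 minutes.

18 hours 9 minutes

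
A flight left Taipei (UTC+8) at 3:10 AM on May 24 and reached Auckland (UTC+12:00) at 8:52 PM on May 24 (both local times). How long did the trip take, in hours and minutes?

Auckland is 4:00 ahead of Taipei.
Clock-face elapsed time (ignoring zones) is 17 hours 42 minutes.
Actual elapsed = 17 hours 42 minutes − 4:00 = 13 hours 42 minutes.

13 hours 42 minutes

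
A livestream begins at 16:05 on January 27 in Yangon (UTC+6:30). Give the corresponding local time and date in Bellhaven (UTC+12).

In UTC: 16:05 − 6:30 = 09:35 on Jan 27.
Bellhaven is UTC+12:00: 09:35 + 12:00 = 21:35 on Jan 27.

21:35 on Jan 27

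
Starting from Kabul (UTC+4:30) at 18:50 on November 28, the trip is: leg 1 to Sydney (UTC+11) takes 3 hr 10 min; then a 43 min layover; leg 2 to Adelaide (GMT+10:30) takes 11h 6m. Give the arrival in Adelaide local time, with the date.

Convert departure to UTC: 18:50 − 4:30 = 14:20 UTC on Nov 28.
Add 3 hours 10 minutes leg 1 → 17:30 UTC.
Add 43 minutes layover in Sydney → 18:13 UTC.
Add 11 hours 6 minutes leg 2 → 05:19 UTC (Nov 29).
Adelaide is UTC+10:30, so local arrival = 05:19 + 10:30 = 15:49 on Nov 29.

15:49 on November 29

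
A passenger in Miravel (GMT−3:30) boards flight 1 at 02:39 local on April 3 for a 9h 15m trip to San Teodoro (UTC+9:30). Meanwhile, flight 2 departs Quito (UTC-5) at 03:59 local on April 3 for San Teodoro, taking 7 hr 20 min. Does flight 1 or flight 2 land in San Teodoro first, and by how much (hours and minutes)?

the first, by 55 minutes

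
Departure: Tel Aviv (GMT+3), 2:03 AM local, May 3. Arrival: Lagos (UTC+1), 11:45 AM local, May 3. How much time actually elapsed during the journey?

11 hours 42 minutes

Departure in UTC: 2:03 AM − 3:00 = 11:03 PM on May 2.
Arrival in UTC: 11:45 AM − 1:00 = 10:45 AM on May 3.
Elapsed = 10:45 AM − 11:03 PM (+1 day) = 11 hours 42 minutes.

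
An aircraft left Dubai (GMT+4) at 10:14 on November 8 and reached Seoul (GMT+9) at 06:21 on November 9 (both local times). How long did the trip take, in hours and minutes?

15 hours 7 minutes

Departure in UTC: 10:14 − 4:00 = 06:14 on Nov 8.
Arrival in UTC: 06:21 − 9:00 = 21:21 on Nov 8.
Elapsed = 21:21 − 06:14 = 15 hours 7 minutes.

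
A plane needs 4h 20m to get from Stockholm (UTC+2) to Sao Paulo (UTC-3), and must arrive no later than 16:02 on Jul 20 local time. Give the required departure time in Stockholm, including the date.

16:42 on July 20

Target arrival in UTC: 16:02 + 3:00 = 19:02 on Jul 20.
Subtract 4 hours 20 minutes → departure 14:42 UTC on Jul 20.
Stockholm is UTC+2:00: 14:42 + 2:00 = 16:42 on Jul 20.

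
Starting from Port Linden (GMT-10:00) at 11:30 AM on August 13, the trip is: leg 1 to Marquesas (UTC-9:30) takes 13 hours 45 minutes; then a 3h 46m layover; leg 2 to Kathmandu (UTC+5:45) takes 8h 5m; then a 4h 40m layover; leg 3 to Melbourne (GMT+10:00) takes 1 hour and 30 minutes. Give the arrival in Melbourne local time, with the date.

Convert departure to UTC: 11:30 AM + 10:00 = 9:30 PM UTC on Aug 13.
Add 13 hours and 45 minutes leg 1 → 11:15 AM UTC (Aug 14).
Add 3 hours 46 minutes layover in Marquesas → 3:01 PM UTC.
Add 8 hours 5 minutes leg 2 → 11:06 PM UTC.
Add 4 hours 40 minutes layover in Kathmandu → 3:46 AM UTC (Aug 15).
Add 1 hour 30 minutes leg 3 → 5:16 AM UTC.
Melbourne is UTC+10:00, so local arrival = 5:16 AM + 10:00 = 3:16 PM on Aug 15.

3:16 PM on August 15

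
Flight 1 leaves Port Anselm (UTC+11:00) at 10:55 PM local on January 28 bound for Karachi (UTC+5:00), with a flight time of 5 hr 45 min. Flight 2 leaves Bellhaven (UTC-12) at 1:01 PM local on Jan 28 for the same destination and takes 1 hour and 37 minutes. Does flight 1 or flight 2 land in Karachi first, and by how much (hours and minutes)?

the first, by 8 hours 58 minutes

Flight 1 in UTC: 10:55 PM − 11:00 = 11:55 AM on Jan 28.
+5 hours and 45 minutes → arrive 5:40 PM UTC on Jan 28.
Flight 2 in UTC: 1:01 PM + 12:00 = 1:01 AM on Jan 29.
+1 hour and 37 minutes → arrive 2:38 AM UTC on Jan 29.
Flight 1 lands earlier by 8 hours 58 minutes.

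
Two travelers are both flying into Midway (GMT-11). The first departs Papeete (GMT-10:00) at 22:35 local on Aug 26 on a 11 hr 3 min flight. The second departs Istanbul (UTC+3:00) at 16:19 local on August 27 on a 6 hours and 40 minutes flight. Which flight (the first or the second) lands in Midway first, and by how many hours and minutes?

the first, by 21 minutes

Flight 1 in UTC: 22:35 + 10:00 = 08:35 on Aug 27.
+11 hours and 3 minutes → arrive 19:38 UTC on Aug 27.
Flight 2 in UTC: 16:19 − 3:00 = 13:19 on Aug 27.
+6 hours and 40 minutes → arrive 19:59 UTC on Aug 27.
Flight 1 lands earlier by 21 minutes.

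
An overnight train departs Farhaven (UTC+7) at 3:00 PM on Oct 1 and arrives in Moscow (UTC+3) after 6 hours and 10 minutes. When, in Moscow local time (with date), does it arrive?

Convert departure to UTC: 3:00 PM − 7:00 = 8:00 AM UTC on Oct 1.
Add 6 hours 10 minutes travel time → 2:10 PM UTC.
Moscow is UTC+3:00, so local arrival = 2:10 PM + 3:00 = 5:10 PM on Oct 1.

5:10 PM on Oct 1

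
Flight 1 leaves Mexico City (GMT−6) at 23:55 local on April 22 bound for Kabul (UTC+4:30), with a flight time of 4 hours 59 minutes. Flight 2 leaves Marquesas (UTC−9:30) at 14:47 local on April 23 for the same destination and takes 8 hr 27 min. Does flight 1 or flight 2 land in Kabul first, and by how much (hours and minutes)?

the first, by 21 hours 50 minutes

Flight 1 in UTC: 23:55 + 6:00 = 05:55 on Apr 23.
+4 hours 59 minutes → arrive 10:54 UTC on Apr 23.
Flight 2 in UTC: 14:47 + 9:30 = 00:17 on Apr 24.
+8 hours 27 minutes → arrive 08:44 UTC on Apr 24.
Flight 1 lands earlier by 21 hours 50 minutes.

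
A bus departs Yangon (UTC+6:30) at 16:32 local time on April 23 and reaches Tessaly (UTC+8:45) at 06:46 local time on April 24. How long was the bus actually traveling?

11 hours 59 minutes

Departure in UTC: 16:32 − 6:30 = 10:02 on Apr 23.
Arrival in UTC: 06:46 − 8:45 = 22:01 on Apr 23.
Elapsed = 22:01 − 10:02 = 11 hours 59 minutes.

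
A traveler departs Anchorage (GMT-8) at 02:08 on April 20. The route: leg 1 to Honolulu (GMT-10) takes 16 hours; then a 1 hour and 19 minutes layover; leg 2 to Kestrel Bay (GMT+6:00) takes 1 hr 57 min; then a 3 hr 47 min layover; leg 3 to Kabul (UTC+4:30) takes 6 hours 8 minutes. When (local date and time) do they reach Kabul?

19:49 on Apr 21

Convert departure to UTC: 02:08 + 8:00 = 10:08 UTC on Apr 20.
Add 16 hours leg 1 → 02:08 UTC (Apr 21).
Add 1 hour and 19 minutes layover in Honolulu → 03:27 UTC.
Add 1 hour 57 minutes leg 2 → 05:24 UTC.
Add 3 hours and 47 minutes layover in Kestrel Bay → 09:11 UTC.
Add 6 hours and 8 minutes leg 3 → 15:19 UTC.
Kabul is UTC+4:30, so local arrival = 15:19 + 4:30 = 19:49 on Apr 21.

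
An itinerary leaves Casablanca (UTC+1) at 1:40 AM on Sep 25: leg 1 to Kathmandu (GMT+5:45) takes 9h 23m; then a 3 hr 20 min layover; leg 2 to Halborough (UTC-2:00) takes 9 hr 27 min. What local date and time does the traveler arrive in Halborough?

Convert departure to UTC: 1:40 AM − 1:00 = 12:40 AM UTC on Sep 25.
Add 9 hours and 23 minutes leg 1 → 10:03 AM UTC.
Add 3 hours and 20 minutes layover in Kathmandu → 1:23 PM UTC.
Add 9 hours 27 minutes leg 2 → 10:50 PM UTC.
Halborough is UTC−2:00, so local arrival = 10:50 PM − 2:00 = 8:50 PM on Sep 25.

8:50 PM on September 25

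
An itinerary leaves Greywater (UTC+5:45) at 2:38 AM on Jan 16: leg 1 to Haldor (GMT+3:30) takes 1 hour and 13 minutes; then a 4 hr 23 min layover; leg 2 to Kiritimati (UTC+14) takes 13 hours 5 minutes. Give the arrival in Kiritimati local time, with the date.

5:34 AM on Jan 17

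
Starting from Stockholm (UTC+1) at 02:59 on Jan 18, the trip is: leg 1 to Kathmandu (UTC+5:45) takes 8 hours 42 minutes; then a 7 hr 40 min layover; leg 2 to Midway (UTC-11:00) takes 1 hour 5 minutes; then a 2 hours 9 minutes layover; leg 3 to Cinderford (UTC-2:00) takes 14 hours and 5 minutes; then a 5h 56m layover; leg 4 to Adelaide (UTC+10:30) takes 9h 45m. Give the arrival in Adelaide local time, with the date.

Convert departure to UTC: 02:59 − 1:00 = 01:59 UTC on Jan 18.
Add 8 hours and 42 minutes leg 1 → 10:41 UTC.
Add 7 hours 40 minutes layover in Kathmandu → 18:21 UTC.
Add 1 hour 5 minutes leg 2 → 19:26 UTC.
Add 2 hours and 9 minutes layover in Midway → 21:35 UTC.
Add 14 hours 5 minutes leg 3 → 11:40 UTC (Jan 19).
Add 5 hours 56 minutes layover in Cinderford → 17:36 UTC.
Add 9 hours and 45 minutes leg 4 → 03:21 UTC (Jan 20).
Adelaide is UTC+10:30, so local arrival = 03:21 + 10:30 = 13:51 on Jan 20.

13:51 on January 20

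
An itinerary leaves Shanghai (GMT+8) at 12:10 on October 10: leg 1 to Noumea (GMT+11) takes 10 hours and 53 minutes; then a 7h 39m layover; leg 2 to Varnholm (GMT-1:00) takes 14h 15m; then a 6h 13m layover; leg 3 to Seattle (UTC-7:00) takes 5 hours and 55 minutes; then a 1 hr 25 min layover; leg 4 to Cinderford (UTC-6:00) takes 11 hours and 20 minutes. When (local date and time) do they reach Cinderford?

07:50 on October 12

Convert departure to UTC: 12:10 − 8:00 = 04:10 UTC on Oct 10.
Add 10 hours 53 minutes leg 1 → 15:03 UTC.
Add 7 hours 39 minutes layover in Noumea → 22:42 UTC.
Add 14 hours 15 minutes leg 2 → 12:57 UTC (Oct 11).
Add 6 hours and 13 minutes layover in Varnholm → 19:10 UTC.
Add 5 hours and 55 minutes leg 3 → 01:05 UTC (Oct 12).
Add 1 hour 25 minutes layover in Seattle → 02:30 UTC.
Add 11 hours and 20 minutes leg 4 → 13:50 UTC.
Cinderford is UTC−6:00, so local arrival = 13:50 − 6:00 = 07:50 on Oct 12.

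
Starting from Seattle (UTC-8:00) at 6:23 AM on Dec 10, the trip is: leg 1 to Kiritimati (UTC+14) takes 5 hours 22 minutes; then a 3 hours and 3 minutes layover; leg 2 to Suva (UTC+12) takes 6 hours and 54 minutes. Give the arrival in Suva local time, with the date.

5:42 PM on December 11

Convert departure to UTC: 6:23 AM + 8:00 = 2:23 PM UTC on Dec 10.
Add 5 hours and 22 minutes leg 1 → 7:45 PM UTC.
Add 3 hours 3 minutes layover in Kiritimati → 10:48 PM UTC.
Add 6 hours 54 minutes leg 2 → 5:42 AM UTC (Dec 11).
Suva is UTC+12:00, so local arrival = 5:42 AM + 12:00 = 5:42 PM on Dec 11.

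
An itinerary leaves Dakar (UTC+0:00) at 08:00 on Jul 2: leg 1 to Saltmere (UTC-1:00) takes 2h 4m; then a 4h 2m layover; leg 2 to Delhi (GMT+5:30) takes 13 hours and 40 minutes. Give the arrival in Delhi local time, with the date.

09:16 on July 3

Dakar is at UTC+0, so departure is already 08:00 UTC on Jul 2.
Add 2 hours and 4 minutes leg 1 → 10:04 UTC.
Add 4 hours 2 minutes layover in Saltmere → 14:06 UTC.
Add 13 hours 40 minutes leg 2 → 03:46 UTC (Jul 3).
Delhi is UTC+5:30, so local arrival = 03:46 + 5:30 = 09:16 on Jul 3.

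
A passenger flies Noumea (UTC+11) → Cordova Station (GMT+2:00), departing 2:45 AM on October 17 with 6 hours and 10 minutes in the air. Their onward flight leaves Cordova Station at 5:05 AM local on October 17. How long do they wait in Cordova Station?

5 hours 10 minutes

Convert departure to UTC: 2:45 AM − 11:00 = 3:45 PM UTC on Oct 16.
Add 6 hours and 10 minutes flight time → 9:55 PM UTC.
Cordova Station is UTC+2:00, so local arrival = 9:55 PM + 2:00 = 11:55 PM on Oct 16.
Layover = 5:05 AM − 11:55 PM (+1 day) = 5 hours 10 minutes.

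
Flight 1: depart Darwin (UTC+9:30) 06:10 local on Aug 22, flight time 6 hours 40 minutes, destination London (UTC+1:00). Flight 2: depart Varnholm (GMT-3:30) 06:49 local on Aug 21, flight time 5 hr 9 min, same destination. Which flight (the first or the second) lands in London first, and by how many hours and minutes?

Flight 1 in UTC: 06:10 − 9:30 = 20:40 on Aug 21.
+6 hours and 40 minutes → arrive 03:20 UTC on Aug 22.
Flight 2 in UTC: 06:49 + 3:30 = 10:19 on Aug 21.
+5 hours 9 minutes → arrive 15:28 UTC on Aug 21.
Flight 2 lands earlier by 11 hours 52 minutes.

the second, by 11 hours 52 minutes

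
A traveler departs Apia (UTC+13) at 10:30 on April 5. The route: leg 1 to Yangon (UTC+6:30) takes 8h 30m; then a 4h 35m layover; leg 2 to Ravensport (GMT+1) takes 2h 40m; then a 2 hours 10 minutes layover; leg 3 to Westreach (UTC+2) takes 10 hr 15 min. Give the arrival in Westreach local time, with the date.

Convert departure to UTC: 10:30 − 13:00 = 21:30 UTC on Apr 4.
Add 8 hours and 30 minutes leg 1 → 06:00 UTC (Apr 5).
Add 4 hours and 35 minutes layover in Yangon → 10:35 UTC.
Add 2 hours 40 minutes leg 2 → 13:15 UTC.
Add 2 hours and 10 minutes layover in Ravensport → 15:25 UTC.
Add 10 hours 15 minutes leg 3 → 01:40 UTC (Apr 6).
Westreach is UTC+2:00, so local arrival = 01:40 + 2:00 = 03:40 on Apr 6.

03:40 on April 6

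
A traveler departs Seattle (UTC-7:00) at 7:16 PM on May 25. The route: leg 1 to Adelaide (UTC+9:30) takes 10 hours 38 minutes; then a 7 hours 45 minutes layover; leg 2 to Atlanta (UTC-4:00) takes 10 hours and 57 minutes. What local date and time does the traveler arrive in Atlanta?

3:36 AM on May 27

Convert departure to UTC: 7:16 PM + 7:00 = 2:16 AM UTC on May 26.
Add 10 hours and 38 minutes leg 1 → 12:54 PM UTC.
Add 7 hours 45 minutes layover in Adelaide → 8:39 PM UTC.
Add 10 hours and 57 minutes leg 2 → 7:36 AM UTC (May 27).
Atlanta is UTC−4:00, so local arrival = 7:36 AM − 4:00 = 3:36 AM on May 27.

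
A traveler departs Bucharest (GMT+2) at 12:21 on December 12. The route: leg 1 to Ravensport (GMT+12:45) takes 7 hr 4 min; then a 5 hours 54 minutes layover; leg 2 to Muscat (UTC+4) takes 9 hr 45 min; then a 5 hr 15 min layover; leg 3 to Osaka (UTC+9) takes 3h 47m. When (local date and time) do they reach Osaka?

03:06 on Dec 14

Convert departure to UTC: 12:21 − 2:00 = 10:21 UTC on Dec 12.
Add 7 hours and 4 minutes leg 1 → 17:25 UTC.
Add 5 hours and 54 minutes layover in Ravensport → 23:19 UTC.
Add 9 hours 45 minutes leg 2 → 09:04 UTC (Dec 13).
Add 5 hours 15 minutes layover in Muscat → 14:19 UTC.
Add 3 hours 47 minutes leg 3 → 18:06 UTC.
Osaka is UTC+9:00, so local arrival = 18:06 + 9:00 = 03:06 on Dec 14.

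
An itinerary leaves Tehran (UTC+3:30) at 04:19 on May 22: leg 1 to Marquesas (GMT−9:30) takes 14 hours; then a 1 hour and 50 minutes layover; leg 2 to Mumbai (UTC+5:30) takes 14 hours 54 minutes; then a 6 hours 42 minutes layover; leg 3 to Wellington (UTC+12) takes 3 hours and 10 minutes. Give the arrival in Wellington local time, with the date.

05:25 on May 24

Convert departure to UTC: 04:19 − 3:30 = 00:49 UTC on May 22.
Add 14 hours leg 1 → 14:49 UTC.
Add 1 hour 50 minutes layover in Marquesas → 16:39 UTC.
Add 14 hours and 54 minutes leg 2 → 07:33 UTC (May 23).
Add 6 hours and 42 minutes layover in Mumbai → 14:15 UTC.
Add 3 hours and 10 minutes leg 3 → 17:25 UTC.
Wellington is UTC+12:00, so local arrival = 17:25 + 12:00 = 05:25 on May 24.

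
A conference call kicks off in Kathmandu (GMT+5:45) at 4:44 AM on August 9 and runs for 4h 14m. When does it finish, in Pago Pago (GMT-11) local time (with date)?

4:13 PM on August 8

Convert start to UTC: 4:44 AM − 5:45 = 10:59 PM UTC on Aug 8.
Add 4 hours and 14 minutes duration → 3:13 AM UTC (Aug 9).
Pago Pago is UTC−11:00, so local end time = 3:13 AM − 11:00 = 4:13 PM on Aug 8.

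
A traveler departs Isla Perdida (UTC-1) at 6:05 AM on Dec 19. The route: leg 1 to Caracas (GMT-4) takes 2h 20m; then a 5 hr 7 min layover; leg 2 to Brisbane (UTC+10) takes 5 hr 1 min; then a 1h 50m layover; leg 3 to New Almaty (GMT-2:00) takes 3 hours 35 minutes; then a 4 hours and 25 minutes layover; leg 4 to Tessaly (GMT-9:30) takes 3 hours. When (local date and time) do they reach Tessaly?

10:53 PM on December 19

Convert departure to UTC: 6:05 AM + 1:00 = 7:05 AM UTC on Dec 19.
Add 2 hours and 20 minutes leg 1 → 9:25 AM UTC.
Add 5 hours 7 minutes layover in Caracas → 2:32 PM UTC.
Add 5 hours and 1 minute leg 2 → 7:33 PM UTC.
Add 1 hour and 50 minutes layover in Brisbane → 9:23 PM UTC.
Add 3 hours 35 minutes leg 3 → 12:58 AM UTC (Dec 20).
Add 4 hours 25 minutes layover in New Almaty → 5:23 AM UTC.
Add 3 hours leg 4 → 8:23 AM UTC.
Tessaly is UTC−9:30, so local arrival = 8:23 AM − 9:30 = 10:53 PM on Dec 19.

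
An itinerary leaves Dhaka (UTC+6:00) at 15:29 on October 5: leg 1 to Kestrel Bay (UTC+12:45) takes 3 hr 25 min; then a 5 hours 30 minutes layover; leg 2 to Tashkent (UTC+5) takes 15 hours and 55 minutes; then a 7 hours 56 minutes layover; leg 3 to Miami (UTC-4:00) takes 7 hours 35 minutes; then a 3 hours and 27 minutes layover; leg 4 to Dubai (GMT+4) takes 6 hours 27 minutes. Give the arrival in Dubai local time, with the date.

Convert departure to UTC: 15:29 − 6:00 = 09:29 UTC on Oct 5.
Add 3 hours and 25 minutes leg 1 → 12:54 UTC.
Add 5 hours and 30 minutes layover in Kestrel Bay → 18:24 UTC.
Add 15 hours 55 minutes leg 2 → 10:19 UTC (Oct 6).
Add 7 hours 56 minutes layover in Tashkent → 18:15 UTC.
Add 7 hours 35 minutes leg 3 → 01:50 UTC (Oct 7).
Add 3 hours and 27 minutes layover in Miami → 05:17 UTC.
Add 6 hours 27 minutes leg 4 → 11:44 UTC.
Dubai is UTC+4:00, so local arrival = 11:44 + 4:00 = 15:44 on Oct 7.

15:44 on October 7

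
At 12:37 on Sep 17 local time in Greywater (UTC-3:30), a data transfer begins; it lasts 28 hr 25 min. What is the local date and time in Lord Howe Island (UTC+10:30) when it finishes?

07:02 on September 19

Convert start to UTC: 12:37 + 3:30 = 16:07 UTC on Sep 17.
Add 28 hours and 25 minutes duration → 20:32 UTC (Sep 18).
Lord Howe Island is UTC+10:30, so local end time = 20:32 + 10:30 = 07:02 on Sep 19.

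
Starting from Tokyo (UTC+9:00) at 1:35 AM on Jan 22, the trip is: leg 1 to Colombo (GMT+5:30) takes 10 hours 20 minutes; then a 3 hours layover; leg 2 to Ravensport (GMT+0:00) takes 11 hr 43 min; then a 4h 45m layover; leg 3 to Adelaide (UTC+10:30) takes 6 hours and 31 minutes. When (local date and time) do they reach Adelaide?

Convert departure to UTC: 1:35 AM − 9:00 = 4:35 PM UTC on Jan 21.
Add 10 hours 20 minutes leg 1 → 2:55 AM UTC (Jan 22).
Add 3 hours layover in Colombo → 5:55 AM UTC.
Add 11 hours and 43 minutes leg 2 → 5:38 PM UTC.
Add 4 hours 45 minutes layover in Ravensport → 10:23 PM UTC.
Add 6 hours 31 minutes leg 3 → 4:54 AM UTC (Jan 23).
Adelaide is UTC+10:30, so local arrival = 4:54 AM + 10:30 = 3:24 PM on Jan 23.

3:24 PM on Jan 23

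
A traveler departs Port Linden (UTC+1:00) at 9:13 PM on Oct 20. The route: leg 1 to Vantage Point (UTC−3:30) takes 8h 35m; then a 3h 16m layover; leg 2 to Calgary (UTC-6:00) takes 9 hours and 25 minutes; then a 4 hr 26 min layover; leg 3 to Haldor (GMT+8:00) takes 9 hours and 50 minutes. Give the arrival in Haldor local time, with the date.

3:45 PM on Oct 22

Convert departure to UTC: 9:13 PM − 1:00 = 8:13 PM UTC on Oct 20.
Add 8 hours and 35 minutes leg 1 → 4:48 AM UTC (Oct 21).
Add 3 hours and 16 minutes layover in Vantage Point → 8:04 AM UTC.
Add 9 hours 25 minutes leg 2 → 5:29 PM UTC.
Add 4 hours 26 minutes layover in Calgary → 9:55 PM UTC.
Add 9 hours 50 minutes leg 3 → 7:45 AM UTC (Oct 22).
Haldor is UTC+8:00, so local arrival = 7:45 AM + 8:00 = 3:45 PM on Oct 22.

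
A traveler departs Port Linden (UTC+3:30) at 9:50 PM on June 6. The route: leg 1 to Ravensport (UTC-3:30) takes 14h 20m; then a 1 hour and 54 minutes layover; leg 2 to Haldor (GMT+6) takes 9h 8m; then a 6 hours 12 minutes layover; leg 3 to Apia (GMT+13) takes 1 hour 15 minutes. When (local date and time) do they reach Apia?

4:09 PM on June 8

Convert departure to UTC: 9:50 PM − 3:30 = 6:20 PM UTC on Jun 6.
Add 14 hours and 20 minutes leg 1 → 8:40 AM UTC (Jun 7).
Add 1 hour and 54 minutes layover in Ravensport → 10:34 AM UTC.
Add 9 hours 8 minutes leg 2 → 7:42 PM UTC.
Add 6 hours and 12 minutes layover in Haldor → 1:54 AM UTC (Jun 8).
Add 1 hour and 15 minutes leg 3 → 3:09 AM UTC.
Apia is UTC+13:00, so local arrival = 3:09 AM + 13:00 = 4:09 PM on Jun 8.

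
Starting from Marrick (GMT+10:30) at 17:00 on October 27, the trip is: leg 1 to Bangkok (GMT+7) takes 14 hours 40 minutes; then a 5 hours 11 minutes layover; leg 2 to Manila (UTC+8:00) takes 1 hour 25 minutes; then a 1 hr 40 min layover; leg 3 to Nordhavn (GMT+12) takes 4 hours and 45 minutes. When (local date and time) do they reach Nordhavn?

Convert departure to UTC: 17:00 − 10:30 = 06:30 UTC on Oct 27.
Add 14 hours 40 minutes leg 1 → 21:10 UTC.
Add 5 hours and 11 minutes layover in Bangkok → 02:21 UTC (Oct 28).
Add 1 hour 25 minutes leg 2 → 03:46 UTC.
Add 1 hour and 40 minutes layover in Manila → 05:26 UTC.
Add 4 hours and 45 minutes leg 3 → 10:11 UTC.
Nordhavn is UTC+12:00, so local arrival = 10:11 + 12:00 = 22:11 on Oct 28.

22:11 on October 28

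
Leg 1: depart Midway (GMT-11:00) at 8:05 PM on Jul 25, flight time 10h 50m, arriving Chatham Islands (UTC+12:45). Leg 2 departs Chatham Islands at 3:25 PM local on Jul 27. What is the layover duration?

Convert departure to UTC: 8:05 PM + 11:00 = 7:05 AM UTC on Jul 26.
Add 10 hours 50 minutes flight time → 5:55 PM UTC.
Chatham Islands is UTC+12:45, so local arrival = 5:55 PM + 12:45 = 6:40 AM on Jul 27.
Layover = 3:25 PM − 6:40 AM = 8 hours 45 minutes.

8 hours 45 minutes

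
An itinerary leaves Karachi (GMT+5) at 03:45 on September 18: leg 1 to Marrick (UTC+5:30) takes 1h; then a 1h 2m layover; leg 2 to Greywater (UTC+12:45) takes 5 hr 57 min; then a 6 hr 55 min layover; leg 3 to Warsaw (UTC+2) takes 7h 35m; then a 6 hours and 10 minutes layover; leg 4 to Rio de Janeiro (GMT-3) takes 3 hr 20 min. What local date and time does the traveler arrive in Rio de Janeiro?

03:44 on September 19

Convert departure to UTC: 03:45 − 5:00 = 22:45 UTC on Sep 17.
Add 1 hour leg 1 → 23:45 UTC.
Add 1 hour 2 minutes layover in Marrick → 00:47 UTC (Sep 18).
Add 5 hours 57 minutes leg 2 → 06:44 UTC.
Add 6 hours and 55 minutes layover in Greywater → 13:39 UTC.
Add 7 hours 35 minutes leg 3 → 21:14 UTC.
Add 6 hours 10 minutes layover in Warsaw → 03:24 UTC (Sep 19).
Add 3 hours and 20 minutes leg 4 → 06:44 UTC.
Rio de Janeiro is UTC−3:00, so local arrival = 06:44 − 3:00 = 03:44 on Sep 19.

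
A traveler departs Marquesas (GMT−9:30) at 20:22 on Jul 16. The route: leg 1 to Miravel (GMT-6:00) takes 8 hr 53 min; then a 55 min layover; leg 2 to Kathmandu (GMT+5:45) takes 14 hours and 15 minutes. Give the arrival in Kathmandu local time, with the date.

11:40 on July 18

Convert departure to UTC: 20:22 + 9:30 = 05:52 UTC on Jul 17.
Add 8 hours and 53 minutes leg 1 → 14:45 UTC.
Add 55 minutes layover in Miravel → 15:40 UTC.
Add 14 hours and 15 minutes leg 2 → 05:55 UTC (Jul 18).
Kathmandu is UTC+5:45, so local arrival = 05:55 + 5:45 = 11:40 on Jul 18.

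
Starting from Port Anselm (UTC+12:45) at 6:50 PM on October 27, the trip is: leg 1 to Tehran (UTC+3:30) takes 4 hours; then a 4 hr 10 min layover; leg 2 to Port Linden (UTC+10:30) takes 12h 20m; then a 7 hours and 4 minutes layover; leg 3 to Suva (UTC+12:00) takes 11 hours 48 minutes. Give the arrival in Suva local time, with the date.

9:27 AM on Oct 29

Convert departure to UTC: 6:50 PM − 12:45 = 6:05 AM UTC on Oct 27.
Add 4 hours leg 1 → 10:05 AM UTC.
Add 4 hours 10 minutes layover in Tehran → 2:15 PM UTC.
Add 12 hours 20 minutes leg 2 → 2:35 AM UTC (Oct 28).
Add 7 hours and 4 minutes layover in Port Linden → 9:39 AM UTC.
Add 11 hours 48 minutes leg 3 → 9:27 PM UTC.
Suva is UTC+12:00, so local arrival = 9:27 PM + 12:00 = 9:27 AM on Oct 29.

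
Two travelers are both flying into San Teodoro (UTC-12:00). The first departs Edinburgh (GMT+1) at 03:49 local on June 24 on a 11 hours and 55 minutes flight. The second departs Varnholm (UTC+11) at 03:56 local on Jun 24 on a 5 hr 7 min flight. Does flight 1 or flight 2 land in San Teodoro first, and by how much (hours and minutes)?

Flight 1 in UTC: 03:49 − 1:00 = 02:49 on Jun 24.
+11 hours and 55 minutes → arrive 14:44 UTC on Jun 24.
Flight 2 in UTC: 03:56 − 11:00 = 16:56 on Jun 23.
+5 hours and 7 minutes → arrive 22:03 UTC on Jun 23.
Flight 2 lands earlier by 16 hours 41 minutes.

the second, by 16 hours 41 minutes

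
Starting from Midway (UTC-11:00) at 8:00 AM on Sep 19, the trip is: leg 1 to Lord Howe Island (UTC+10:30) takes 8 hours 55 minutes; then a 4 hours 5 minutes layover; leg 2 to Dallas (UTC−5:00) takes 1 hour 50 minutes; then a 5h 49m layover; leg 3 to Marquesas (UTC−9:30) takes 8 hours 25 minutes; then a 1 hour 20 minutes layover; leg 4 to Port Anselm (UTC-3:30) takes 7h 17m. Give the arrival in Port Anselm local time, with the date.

5:11 AM on Sep 21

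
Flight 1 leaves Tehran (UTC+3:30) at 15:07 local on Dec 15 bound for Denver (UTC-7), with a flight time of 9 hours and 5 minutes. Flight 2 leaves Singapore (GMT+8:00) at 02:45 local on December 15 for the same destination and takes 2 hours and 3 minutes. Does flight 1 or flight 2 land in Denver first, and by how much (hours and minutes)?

Flight 1 in UTC: 15:07 − 3:30 = 11:37 on Dec 15.
+9 hours 5 minutes → arrive 20:42 UTC on Dec 15.
Flight 2 in UTC: 02:45 − 8:00 = 18:45 on Dec 14.
+2 hours and 3 minutes → arrive 20:48 UTC on Dec 14.
Flight 2 lands earlier by 23 hours 54 minutes.

the second, by 23 hours 54 minutes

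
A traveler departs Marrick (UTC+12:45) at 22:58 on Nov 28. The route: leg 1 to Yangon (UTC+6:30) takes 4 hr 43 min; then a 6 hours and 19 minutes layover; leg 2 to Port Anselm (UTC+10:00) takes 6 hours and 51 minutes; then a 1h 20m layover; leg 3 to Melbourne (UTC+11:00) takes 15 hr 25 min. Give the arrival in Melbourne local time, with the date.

Convert departure to UTC: 22:58 − 12:45 = 10:13 UTC on Nov 28.
Add 4 hours and 43 minutes leg 1 → 14:56 UTC.
Add 6 hours and 19 minutes layover in Yangon → 21:15 UTC.
Add 6 hours and 51 minutes leg 2 → 04:06 UTC (Nov 29).
Add 1 hour 20 minutes layover in Port Anselm → 05:26 UTC.
Add 15 hours and 25 minutes leg 3 → 20:51 UTC.
Melbourne is UTC+11:00, so local arrival = 20:51 + 11:00 = 07:51 on Nov 30.

07:51 on November 30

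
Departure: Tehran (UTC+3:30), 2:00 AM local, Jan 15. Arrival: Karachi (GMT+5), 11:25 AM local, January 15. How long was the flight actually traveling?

7 hours 55 minutes

Karachi is 1:30 ahead of Tehran.
Clock-face elapsed time (ignoring zones) is 9 hours 25 minutes.
Actual elapsed = 9 hours 25 minutes − 1:30 = 7 hours 55 minutes.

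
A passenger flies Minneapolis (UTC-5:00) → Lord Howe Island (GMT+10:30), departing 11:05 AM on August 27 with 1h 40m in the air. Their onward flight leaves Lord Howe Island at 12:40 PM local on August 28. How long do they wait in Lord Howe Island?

8 hours 25 minutes

Convert departure to UTC: 11:05 AM + 5:00 = 4:05 PM UTC on Aug 27.
Add 1 hour and 40 minutes flight time → 5:45 PM UTC.
Lord Howe Island is UTC+10:30, so local arrival = 5:45 PM + 10:30 = 4:15 AM on Aug 28.
Layover = 12:40 PM − 4:15 AM = 8 hours 25 minutes.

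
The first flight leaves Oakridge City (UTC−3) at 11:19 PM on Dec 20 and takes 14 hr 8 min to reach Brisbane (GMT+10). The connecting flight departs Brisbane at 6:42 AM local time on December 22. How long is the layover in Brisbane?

4 hours 15 minutes

Convert departure to UTC: 11:19 PM + 3:00 = 2:19 AM UTC on Dec 21.
Add 14 hours 8 minutes flight time → 4:27 PM UTC.
Brisbane is UTC+10:00, so local arrival = 4:27 PM + 10:00 = 2:27 AM on Dec 22.
Layover = 6:42 AM − 2:27 AM = 4 hours 15 minutes.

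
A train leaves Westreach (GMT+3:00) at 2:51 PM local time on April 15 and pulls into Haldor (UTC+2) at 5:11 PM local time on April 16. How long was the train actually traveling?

Departure in UTC: 2:51 PM − 3:00 = 11:51 AM on Apr 15.
Arrival in UTC: 5:11 PM − 2:00 = 3:11 PM on Apr 16.
Elapsed = 3:11 PM − 11:51 AM (+1 day) = 27 hours 20 minutes.

27 hours 20 minutes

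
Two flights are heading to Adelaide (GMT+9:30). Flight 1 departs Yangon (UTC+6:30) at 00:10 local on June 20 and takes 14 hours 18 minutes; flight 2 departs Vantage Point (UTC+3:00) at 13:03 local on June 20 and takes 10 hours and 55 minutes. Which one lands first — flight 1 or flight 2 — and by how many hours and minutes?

the first, by 13 hours

Flight 1 in UTC: 00:10 − 6:30 = 17:40 on Jun 19.
+14 hours 18 minutes → arrive 07:58 UTC on Jun 20.
Flight 2 in UTC: 13:03 − 3:00 = 10:03 on Jun 20.
+10 hours 55 minutes → arrive 20:58 UTC on Jun 20.
Flight 1 lands earlier by 13 hours.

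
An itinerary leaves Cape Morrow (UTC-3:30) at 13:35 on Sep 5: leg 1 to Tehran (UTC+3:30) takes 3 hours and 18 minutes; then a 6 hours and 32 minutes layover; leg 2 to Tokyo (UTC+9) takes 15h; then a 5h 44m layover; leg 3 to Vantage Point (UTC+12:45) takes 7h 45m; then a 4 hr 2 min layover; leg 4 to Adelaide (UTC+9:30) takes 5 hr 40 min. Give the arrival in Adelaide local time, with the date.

02:36 on Sep 8

Convert departure to UTC: 13:35 + 3:30 = 17:05 UTC on Sep 5.
Add 3 hours and 18 minutes leg 1 → 20:23 UTC.
Add 6 hours 32 minutes layover in Tehran → 02:55 UTC (Sep 6).
Add 15 hours leg 2 → 17:55 UTC.
Add 5 hours 44 minutes layover in Tokyo → 23:39 UTC.
Add 7 hours 45 minutes leg 3 → 07:24 UTC (Sep 7).
Add 4 hours 2 minutes layover in Vantage Point → 11:26 UTC.
Add 5 hours 40 minutes leg 4 → 17:06 UTC.
Adelaide is UTC+9:30, so local arrival = 17:06 + 9:30 = 02:36 on Sep 8.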